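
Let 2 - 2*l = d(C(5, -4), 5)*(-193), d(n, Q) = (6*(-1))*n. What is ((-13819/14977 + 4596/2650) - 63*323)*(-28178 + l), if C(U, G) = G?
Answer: 10442675220220694/19844525 ≈ 5.2622e+8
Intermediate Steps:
d(n, Q) = -6*n
l = 2317 (l = 1 - (-6*(-4))*(-193)/2 = 1 - 12*(-193) = 1 - ½*(-4632) = 1 + 2316 = 2317)
((-13819/14977 + 4596/2650) - 63*323)*(-28178 + l) = ((-13819/14977 + 4596/2650) - 63*323)*(-28178 + 2317) = ((-13819*1/14977 + 4596*(1/2650)) - 20349)*(-25861) = ((-13819/14977 + 2298/1325) - 20349)*(-25861) = (16106971/19844525 - 20349)*(-25861) = -403800132254/19844525*(-25861) = 10442675220220694/19844525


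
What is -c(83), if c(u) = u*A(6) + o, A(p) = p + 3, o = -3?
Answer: -744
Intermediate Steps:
A(p) = 3 + p
c(u) = -3 + 9*u (c(u) = u*(3 + 6) - 3 = u*9 - 3 = 9*u - 3 = -3 + 9*u)
-c(83) = -(-3 + 9*83) = -(-3 + 747) = -1*744 = -744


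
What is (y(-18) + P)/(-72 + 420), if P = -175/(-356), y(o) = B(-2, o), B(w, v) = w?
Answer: -179/41296 ≈ -0.0043346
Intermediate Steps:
y(o) = -2
P = 175/356 (P = -175*(-1/356) = 175/356 ≈ 0.49157)
(y(-18) + P)/(-72 + 420) = (-2 + 175/356)/(-72 + 420) = -537/356/348 = -537/356*1/348 = -179/41296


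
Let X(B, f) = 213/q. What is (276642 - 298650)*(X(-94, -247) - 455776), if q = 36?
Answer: 10030587994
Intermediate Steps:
X(B, f) = 71/12 (X(B, f) = 213/36 = 213*(1/36) = 71/12)
(276642 - 298650)*(X(-94, -247) - 455776) = (276642 - 298650)*(71/12 - 455776) = -22008*(-5469241/12) = 10030587994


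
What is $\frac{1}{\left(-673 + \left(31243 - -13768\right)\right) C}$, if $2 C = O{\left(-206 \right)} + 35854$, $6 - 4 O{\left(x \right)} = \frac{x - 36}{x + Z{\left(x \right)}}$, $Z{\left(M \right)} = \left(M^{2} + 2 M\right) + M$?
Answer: $\frac{83224}{66153144030757} \approx 1.2581 \cdot 10^{-9}$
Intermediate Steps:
$Z{\left(M \right)} = M^{2} + 3 M$
$O{\left(x \right)} = \frac{3}{2} - \frac{-36 + x}{4 \left(x + x \left(3 + x\right)\right)}$ ($O{\left(x \right)} = \frac{3}{2} - \frac{\left(x - 36\right) \frac{1}{x + x \left(3 + x\right)}}{4} = \frac{3}{2} - \frac{\left(-36 + x\right) \frac{1}{x + x \left(3 + x\right)}}{4} = \frac{3}{2} - \frac{\frac{1}{x + x \left(3 + x\right)} \left(-36 + x\right)}{4} = \frac{3}{2} - \frac{-36 + x}{4 \left(x + x \left(3 + x\right)\right)}$)
$C = \frac{2984038253}{166448}$ ($C = \frac{\frac{36 + 6 \left(-206\right)^{2} + 23 \left(-206\right)}{4 \left(-206\right) \left(4 - 206\right)} + 35854}{2} = \frac{\frac{1}{4} \left(- \frac{1}{206}\right) \frac{1}{-202} \left(36 + 6 \cdot 42436 - 4738\right) + 35854}{2} = \frac{\frac{1}{4} \left(- \frac{1}{206}\right) \left(- \frac{1}{202}\right) \left(36 + 254616 - 4738\right) + 35854}{2} = \frac{\frac{1}{4} \left(- \frac{1}{206}\right) \left(- \frac{1}{202}\right) 249914 + 35854}{2} = \frac{\frac{124957}{83224} + 35854}{2} = \frac{1}{2} \cdot \frac{2984038253}{83224} = \frac{2984038253}{166448} \approx 17928.0$)
$\frac{1}{\left(-673 + \left(31243 - -13768\right)\right) C} = \frac{1}{\left(-673 + \left(31243 - -13768\right)\right) \frac{2984038253}{166448}} = \frac{1}{-673 + \left(31243 + 13768\right)} \frac{166448}{2984038253} = \frac{1}{-673 + 45011} \cdot \frac{166448}{2984038253} = \frac{1}{44338} \cdot \frac{166448}{2984038253} = \frac{83224}{66153144030757}$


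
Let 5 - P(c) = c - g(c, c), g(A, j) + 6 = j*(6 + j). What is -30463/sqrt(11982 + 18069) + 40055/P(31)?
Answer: 8011/223 - 30463*sqrt(371)/3339 ≈ -139.81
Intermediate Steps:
g(A, j) = -6 + j*(6 + j)
P(c) = -1 + c**2 + 5*c (P(c) = 5 - (c - (-6 + c**2 + 6*c)) = 5 - (c + (6 - c**2 - 6*c)) = 5 - (6 - c**2 - 5*c) = 5 + (-6 + c**2 + 5*c) = -1 + c**2 + 5*c)
-30463/sqrt(11982 + 18069) + 40055/P(31) = -30463/sqrt(11982 + 18069) + 40055/(-1 + 31**2 + 5*31) = -30463*sqrt(371)/3339 + 40055/(-1 + 961 + 155) = -30463*sqrt(371)/3339 + 40055/1115 = -30463*sqrt(371)/3339 + 40055*(1/1115) = -30463*sqrt(371)/3339 + 8011/223 = 8011/223 - 30463*sqrt(371)/3339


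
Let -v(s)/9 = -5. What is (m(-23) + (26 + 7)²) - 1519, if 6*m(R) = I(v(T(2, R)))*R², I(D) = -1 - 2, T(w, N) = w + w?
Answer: -1389/2 ≈ -694.50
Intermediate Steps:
T(w, N) = 2*w
v(s) = 45 (v(s) = -9*(-5) = 45)
I(D) = -3
m(R) = -R²/2 (m(R) = (-3*R²)/6 = -R²/2)
(m(-23) + (26 + 7)²) - 1519 = (-½*(-23)² + (26 + 7)²) - 1519 = (-½*529 + 33²) - 1519 = (-529/2 + 1089) - 1519 = 1649/2 - 1519 = -1389/2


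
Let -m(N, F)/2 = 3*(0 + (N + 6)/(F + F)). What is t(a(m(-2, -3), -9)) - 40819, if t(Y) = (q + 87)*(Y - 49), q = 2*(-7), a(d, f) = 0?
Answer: -44396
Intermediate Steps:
m(N, F) = -3*(6 + N)/F (m(N, F) = -6*(0 + (N + 6)/(F + F)) = -6*(0 + (6 + N)/((2*F))) = -6*(0 + (6 + N)*(1/(2*F))) = -6*(0 + (6 + N)/(2*F)) = -6*(6 + N)/(2*F) = -3*(6 + N)/F)
q = -14
t(Y) = -3577 + 73*Y (t(Y) = (-14 + 87)*(Y - 49) = 73*(-49 + Y) = -3577 + 73*Y)
t(a(m(-2, -3), -9)) - 40819 = (-3577 + 73*0) - 40819 = (-3577 + 0) - 40819 = -3577 - 40819 = -44396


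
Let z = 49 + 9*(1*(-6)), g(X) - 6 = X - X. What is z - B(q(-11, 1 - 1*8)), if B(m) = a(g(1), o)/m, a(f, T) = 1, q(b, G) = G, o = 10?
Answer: -34/7 ≈ -4.8571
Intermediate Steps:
g(X) = 6 (g(X) = 6 + (X - X) = 6 + 0 = 6)
B(m) = 1/m
z = -5 (z = 49 + 9*(-6) = 49 - 54 = -5)
z - B(q(-11, 1 - 1*8)) = -5 - 1/(1 - 1*8) = -5 - 1/(1 - 8) = -5 - 1/(-7) = -5 - 1*(-1/7) = -5 + 1/7 = -34/7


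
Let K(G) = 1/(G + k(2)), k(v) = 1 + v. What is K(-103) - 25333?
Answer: -2533301/100 ≈ -25333.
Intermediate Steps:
K(G) = 1/(3 + G) (K(G) = 1/(G + (1 + 2)) = 1/(G + 3) = 1/(3 + G))
K(-103) - 25333 = 1/(3 - 103) - 25333 = 1/(-100) - 25333 = -1/100 - 25333 = -2533301/100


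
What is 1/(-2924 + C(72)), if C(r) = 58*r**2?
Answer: 1/297748 ≈ 3.3585e-6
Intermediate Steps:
1/(-2924 + C(72)) = 1/(-2924 + 58*72**2) = 1/(-2924 + 58*5184) = 1/(-2924 + 300672) = 1/297748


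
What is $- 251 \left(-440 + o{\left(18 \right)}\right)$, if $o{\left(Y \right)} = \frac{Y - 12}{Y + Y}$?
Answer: $\frac{662389}{6} \approx 1.104 \cdot 10^{5}$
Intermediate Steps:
$o{\left(Y \right)} = \frac{-12 + Y}{2 Y}$
$- 251 \left(-440 + o{\left(18 \right)}\right) = - 251 \left(-440 + \frac{-12 + 18}{2 \cdot 18}\right) = - 251 \left(-440 + \frac{1}{2} \cdot \frac{1}{18} \cdot 6\right) = - 251 \left(-440 + \frac{1}{6}\right) = \left(-251\right) \left(- \frac{2639}{6}\right) = \frac{662389}{6}$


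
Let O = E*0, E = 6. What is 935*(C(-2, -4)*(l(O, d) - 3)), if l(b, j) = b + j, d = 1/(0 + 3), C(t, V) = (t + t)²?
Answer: -119680/3 ≈ -39893.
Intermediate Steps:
C(t, V) = 4*t² (C(t, V) = (2*t)² = 4*t²)
O = 0 (O = 6*0 = 0)
d = ⅓ (d = 1/3 = ⅓ ≈ 0.33333)
935*(C(-2, -4)*(l(O, d) - 3)) = 935*((4*(-2)²)*((0 + ⅓) - 3)) = 935*((4*4)*(⅓ - 3)) = 935*(16*(-8/3)) = 935*(-128/3) = -119680/3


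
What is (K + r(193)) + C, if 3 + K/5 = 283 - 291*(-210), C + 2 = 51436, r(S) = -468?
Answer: 357916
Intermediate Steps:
C = 51434 (C = -2 + 51436 = 51434)
K = 306950 (K = -15 + 5*(283 - 291*(-210)) = -15 + 5*(283 + 61110) = -15 + 5*61393 = -15 + 306965 = 306950)
(K + r(193)) + C = (306950 - 468) + 51434 = 306482 + 51434 = 357916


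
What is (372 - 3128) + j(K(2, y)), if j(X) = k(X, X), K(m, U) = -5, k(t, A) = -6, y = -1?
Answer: -2762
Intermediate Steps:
j(X) = -6
(372 - 3128) + j(K(2, y)) = (372 - 3128) - 6 = -2756 - 6 = -2762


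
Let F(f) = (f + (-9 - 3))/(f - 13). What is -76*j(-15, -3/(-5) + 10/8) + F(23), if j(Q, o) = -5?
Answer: 3811/10 ≈ 381.10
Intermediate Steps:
F(f) = (-12 + f)/(-13 + f) (F(f) = (f - 12)/(-13 + f) = (-12 + f)/(-13 + f))
-76*j(-15, -3/(-5) + 10/8) + F(23) = -76*(-5) + (-12 + 23)/(-13 + 23) = 380 + 11/10 = 3811/10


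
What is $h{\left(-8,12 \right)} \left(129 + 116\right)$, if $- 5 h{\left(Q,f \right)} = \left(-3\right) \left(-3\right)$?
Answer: $-441$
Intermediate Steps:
$h{\left(Q,f \right)} = - \frac{9}{5}$ ($h{\left(Q,f \right)} = - \frac{\left(-3\right) \left(-3\right)}{5} = \left(- \frac{1}{5}\right) 9 = - \frac{9}{5}$)
$h{\left(-8,12 \right)} \left(129 + 116\right) = - \frac{9 \left(129 + 116\right)}{5} = \left(- \frac{9}{5}\right) 245 = -441$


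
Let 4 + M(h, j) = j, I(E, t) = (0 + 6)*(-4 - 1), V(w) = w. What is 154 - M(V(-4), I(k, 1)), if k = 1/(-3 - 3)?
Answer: 188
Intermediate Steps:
k = -⅙ (k = 1/(-6) = -⅙ ≈ -0.16667)
I(E, t) = -30 (I(E, t) = 6*(-5) = -30)
M(h, j) = -4 + j
154 - M(V(-4), I(k, 1)) = 154 - (-4 - 30) = 154 - 1*(-34) = 154 + 34 = 188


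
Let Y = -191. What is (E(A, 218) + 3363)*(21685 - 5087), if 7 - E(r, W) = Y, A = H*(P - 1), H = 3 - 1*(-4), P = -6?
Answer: 59105478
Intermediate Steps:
H = 7 (H = 3 + 4 = 7)
A = -49 (A = 7*(-6 - 1) = 7*(-7) = -49)
E(r, W) = 198 (E(r, W) = 7 - 1*(-191) = 7 + 191 = 198)
(E(A, 218) + 3363)*(21685 - 5087) = (198 + 3363)*(21685 - 5087) = 3561*16598 = 59105478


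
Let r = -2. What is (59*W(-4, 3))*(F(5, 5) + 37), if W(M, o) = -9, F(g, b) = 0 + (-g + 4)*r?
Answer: -20709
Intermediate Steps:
F(g, b) = -8 + 2*g (F(g, b) = 0 + (-g + 4)*(-2) = 0 + (4 - g)*(-2) = 0 + (-8 + 2*g) = -8 + 2*g)
(59*W(-4, 3))*(F(5, 5) + 37) = (59*(-9))*((-8 + 2*5) + 37) = -531*((-8 + 10) + 37) = -531*(2 + 37) = -531*39 = -20709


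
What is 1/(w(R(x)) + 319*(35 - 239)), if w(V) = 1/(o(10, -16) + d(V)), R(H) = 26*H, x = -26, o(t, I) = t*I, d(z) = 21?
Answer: -139/9045565 ≈ -1.5367e-5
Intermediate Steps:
o(t, I) = I*t
w(V) = -1/139 (w(V) = 1/(-16*10 + 21) = 1/(-160 + 21) = 1/(-139) = -1/139)
1/(w(R(x)) + 319*(35 - 239)) = 1/(-1/139 + 319*(35 - 239)) = 1/(-1/139 + 319*(-204)) = 1/(-1/139 - 65076) = 1/(-9045565/139) = -139/9045565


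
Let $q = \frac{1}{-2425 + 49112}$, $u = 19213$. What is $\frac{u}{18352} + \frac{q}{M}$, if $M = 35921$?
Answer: $\frac{32221041145203}{30777106477904} \approx 1.0469$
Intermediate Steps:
$q = \frac{1}{46687} \approx 2.1419 \cdot 10^{-5}$
$\frac{u}{18352} + \frac{q}{M} = \frac{19213}{18352} + \frac{1}{46687 \cdot 35921} = 19213 \cdot \frac{1}{18352} + \frac{1}{46687} \cdot \frac{1}{35921} = \frac{19213}{18352} + \frac{1}{1677043727} = \frac{32221041145203}{30777106477904}$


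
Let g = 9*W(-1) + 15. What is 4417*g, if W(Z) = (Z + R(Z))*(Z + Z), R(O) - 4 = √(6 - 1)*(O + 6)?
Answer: -172263 - 397530*√5 ≈ -1.0612e+6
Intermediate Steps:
R(O) = 4 + √5*(6 + O) (R(O) = 4 + √(6 - 1)*(O + 6) = 4 + √5*(6 + O))
W(Z) = 2*Z*(4 + Z + 6*√5 + Z*√5) (W(Z) = (Z + (4 + 6*√5 + Z*√5))*(Z + Z) = (4 + Z + 6*√5 + Z*√5)*(2*Z) = 2*Z*(4 + Z + 6*√5 + Z*√5))
g = -39 - 90*√5 (g = 9*(2*(-1)*(4 - 1 + 6*√5 - √5)) + 15 = 9*(2*(-1)*(3 + 5*√5)) + 15 = 9*(-6 - 10*√5) + 15 = (-54 - 90*√5) + 15 = -39 - 90*√5 ≈ -240.25)
4417*g = 4417*(-39 - 90*√5) = -172263 - 397530*√5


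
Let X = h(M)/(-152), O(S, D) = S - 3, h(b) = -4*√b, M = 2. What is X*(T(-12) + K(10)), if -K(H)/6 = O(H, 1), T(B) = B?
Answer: -27*√2/19 ≈ -2.0097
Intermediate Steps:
O(S, D) = -3 + S
K(H) = 18 - 6*H (K(H) = -6*(-3 + H) = 18 - 6*H)
X = √2/38 (X = -4*√2/(-152) = -4*√2*(-1/152) = √2/38 ≈ 0.037216)
X*(T(-12) + K(10)) = (√2/38)*(-12 + (18 - 6*10)) = (√2/38)*(-12 + (18 - 60)) = (√2/38)*(-12 - 42) = (√2/38)*(-54) = -27*√2/19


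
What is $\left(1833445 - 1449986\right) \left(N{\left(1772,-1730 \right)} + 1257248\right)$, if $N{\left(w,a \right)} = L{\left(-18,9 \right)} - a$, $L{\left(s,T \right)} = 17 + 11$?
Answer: $482777181754$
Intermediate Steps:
$L{\left(s,T \right)} = 28$
$N{\left(w,a \right)} = 28 - a$
$\left(1833445 - 1449986\right) \left(N{\left(1772,-1730 \right)} + 1257248\right) = \left(1833445 - 1449986\right) \left(\left(28 - -1730\right) + 1257248\right) = 383459 \left(\left(28 + 1730\right) + 1257248\right) = 383459 \left(1758 + 1257248\right) = 383459 \cdot 1259006 = 482777181754$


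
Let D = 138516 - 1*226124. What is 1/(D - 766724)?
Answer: -1/854332 ≈ -1.1705e-6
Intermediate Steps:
D = -87608 (D = 138516 - 226124 = -87608)
1/(D - 766724) = 1/(-87608 - 766724) = 1/(-854332) = -1/854332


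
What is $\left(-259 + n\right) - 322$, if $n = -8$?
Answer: $-589$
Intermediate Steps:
$\left(-259 + n\right) - 322 = \left(-259 - 8\right) - 322 = -267 - 322 = -589$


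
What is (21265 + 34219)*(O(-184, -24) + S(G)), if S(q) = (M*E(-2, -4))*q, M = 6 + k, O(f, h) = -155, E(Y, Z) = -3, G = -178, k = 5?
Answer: 317312996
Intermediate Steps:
M = 11 (M = 6 + 5 = 11)
S(q) = -33*q (S(q) = (11*(-3))*q = -33*q)
(21265 + 34219)*(O(-184, -24) + S(G)) = (21265 + 34219)*(-155 - 33*(-178)) = 55484*(-155 + 5874) = 55484*5719 = 317312996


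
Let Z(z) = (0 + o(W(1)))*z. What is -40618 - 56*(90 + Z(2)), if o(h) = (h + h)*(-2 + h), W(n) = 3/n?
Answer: -46330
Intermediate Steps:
o(h) = 2*h*(-2 + h) (o(h) = (2*h)*(-2 + h) = 2*h*(-2 + h))
Z(z) = 6*z (Z(z) = (0 + 2*(3/1)*(-2 + 3/1))*z = (0 + 2*(3*1)*(-2 + 3*1))*z = (0 + 2*3*(-2 + 3))*z = (0 + 2*3*1)*z = (0 + 6)*z = 6*z)
-40618 - 56*(90 + Z(2)) = -40618 - 56*(90 + 6*2) = -40618 - 56*(90 + 12) = -40618 - 56*102 = -40618 - 1*5712 = -40618 - 5712 = -46330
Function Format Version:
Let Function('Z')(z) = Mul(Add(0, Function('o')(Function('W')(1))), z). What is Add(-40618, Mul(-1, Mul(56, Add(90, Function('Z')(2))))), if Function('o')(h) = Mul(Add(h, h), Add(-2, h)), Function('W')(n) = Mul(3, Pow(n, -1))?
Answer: -46330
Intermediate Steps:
Function('o')(h) = Mul(2, h, Add(-2, h)) (Function('o')(h) = Mul(Mul(2, h), Add(-2, h)) = Mul(2, h, Add(-2, h)))
Function('Z')(z) = Mul(6, z) (Function('Z')(z) = Mul(Add(0, Mul(2, Mul(3, Pow(1, -1)), Add(-2, Mul(3, Pow(1, -1))))), z) = Mul(Add(0, Mul(2, Mul(3, 1), Add(-2, Mul(3, 1)))), z) = Mul(Add(0, Mul(2, 3, Add(-2, 3))), z) = Mul(Add(0, Mul(2, 3, 1)), z) = Mul(Add(0, 6), z) = Mul(6, z))
Add(-40618, Mul(-1, Mul(56, Add(90, Function('Z')(2))))) = Add(-40618, Mul(-1, Mul(56, Add(90, Mul(6, 2))))) = Add(-40618, Mul(-1, Mul(56, Add(90, 12)))) = Add(-40618, Mul(-1, Mul(56, 102))) = Add(-40618, Mul(-1, 5712)) = Add(-40618, -5712) = -46330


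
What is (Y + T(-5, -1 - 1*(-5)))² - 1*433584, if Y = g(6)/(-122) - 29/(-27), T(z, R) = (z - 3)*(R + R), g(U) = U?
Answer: -1165386022256/2712609 ≈ -4.2962e+5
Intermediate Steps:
T(z, R) = 2*R*(-3 + z) (T(z, R) = (-3 + z)*(2*R) = 2*R*(-3 + z))
Y = 1688/1647 (Y = 6/(-122) - 29/(-27) = 6*(-1/122) - 29*(-1/27) = -3/61 + 29/27 = 1688/1647 ≈ 1.0249)
(Y + T(-5, -1 - 1*(-5)))² - 1*433584 = (1688/1647 + 2*(-1 - 1*(-5))*(-3 - 5))² - 1*433584 = (1688/1647 + 2*(-1 + 5)*(-8))² - 433584 = (1688/1647 + 2*4*(-8))² - 433584 = (1688/1647 - 64)² - 433584 = (-103720/1647)² - 433584 = 10757838400/2712609 - 433584 = -1165386022256/2712609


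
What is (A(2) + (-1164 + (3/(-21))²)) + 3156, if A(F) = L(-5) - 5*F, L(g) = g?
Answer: 96874/49 ≈ 1977.0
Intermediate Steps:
A(F) = -5 - 5*F
(A(2) + (-1164 + (3/(-21))²)) + 3156 = ((-5 - 5*2) + (-1164 + (3/(-21))²)) + 3156 = ((-5 - 10) + (-1164 + (3*(-1/21))²)) + 3156 = (-15 + (-1164 + (-⅐)²)) + 3156 = (-15 + (-1164 + 1/49)) + 3156 = (-15 - 57035/49) + 3156 = -57770/49 + 3156 = 96874/49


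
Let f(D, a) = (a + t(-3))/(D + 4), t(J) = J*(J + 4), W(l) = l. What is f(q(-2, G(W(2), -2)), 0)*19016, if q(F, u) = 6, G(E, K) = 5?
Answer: -28524/5 ≈ -5704.8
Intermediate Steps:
t(J) = J*(4 + J)
f(D, a) = (-3 + a)/(4 + D) (f(D, a) = (a - 3*(4 - 3))/(D + 4) = (a - 3*1)/(4 + D) = (a - 3)/(4 + D) = (-3 + a)/(4 + D))
f(q(-2, G(W(2), -2)), 0)*19016 = ((-3 + 0)/(4 + 6))*19016 = (-3/10)*19016 = ((⅒)*(-3))*19016 = -3/10*19016 = -28524/5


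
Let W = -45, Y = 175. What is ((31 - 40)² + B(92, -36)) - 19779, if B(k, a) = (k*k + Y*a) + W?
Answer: -17579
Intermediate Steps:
B(k, a) = -45 + k² + 175*a (B(k, a) = (k*k + 175*a) - 45 = (k² + 175*a) - 45 = -45 + k² + 175*a)
((31 - 40)² + B(92, -36)) - 19779 = ((31 - 40)² + (-45 + 92² + 175*(-36))) - 19779 = ((-9)² + (-45 + 8464 - 6300)) - 19779 = (81 + 2119) - 19779 = 2200 - 19779 = -17579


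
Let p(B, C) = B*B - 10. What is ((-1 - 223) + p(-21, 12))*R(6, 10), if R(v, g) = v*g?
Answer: 12420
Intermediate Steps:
R(v, g) = g*v
p(B, C) = -10 + B² (p(B, C) = B² - 10 = -10 + B²)
((-1 - 223) + p(-21, 12))*R(6, 10) = ((-1 - 223) + (-10 + (-21)²))*(10*6) = (-224 + (-10 + 441))*60 = (-224 + 431)*60 = 207*60 = 12420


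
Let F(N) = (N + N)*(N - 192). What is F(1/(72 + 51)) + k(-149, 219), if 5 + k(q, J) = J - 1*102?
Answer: 1647218/15129 ≈ 108.88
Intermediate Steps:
F(N) = 2*N*(-192 + N) (F(N) = (2*N)*(-192 + N) = 2*N*(-192 + N))
k(q, J) = -107 + J (k(q, J) = -5 + (J - 1*102) = -5 + (J - 102) = -5 + (-102 + J) = -107 + J)
F(1/(72 + 51)) + k(-149, 219) = 2*(-192 + 1/(72 + 51))/(72 + 51) + (-107 + 219) = 2*(-192 + 1/123)/123 + 112 = 2*(1/123)*(-192 + 1/123) + 112 = 2*(1/123)*(-23615/123) + 112 = -47230/15129 + 112 = 1647218/15129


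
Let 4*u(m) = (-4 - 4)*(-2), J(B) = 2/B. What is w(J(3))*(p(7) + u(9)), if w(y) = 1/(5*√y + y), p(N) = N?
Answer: -33/73 + 165*√6/146 ≈ 2.3162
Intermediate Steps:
u(m) = 4 (u(m) = ((-4 - 4)*(-2))/4 = (-8*(-2))/4 = (¼)*16 = 4)
w(y) = 1/(y + 5*√y)
w(J(3))*(p(7) + u(9)) = (7 + 4)/(2/3 + 5*√(2/3)) = 11/(2*(⅓) + 5*√(2*(⅓))) = 11/(⅔ + 5*√(⅔)) = 11/(⅔ + 5*(√6/3)) = 11/(⅔ + 5*√6/3)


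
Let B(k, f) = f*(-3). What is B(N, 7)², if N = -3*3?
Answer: 441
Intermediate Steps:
N = -9
B(k, f) = -3*f
B(N, 7)² = (-3*7)² = (-21)² = 441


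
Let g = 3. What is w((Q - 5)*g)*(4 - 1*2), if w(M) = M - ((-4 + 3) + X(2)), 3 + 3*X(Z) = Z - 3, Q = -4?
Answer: -148/3 ≈ -49.333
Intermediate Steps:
X(Z) = -2 + Z/3 (X(Z) = -1 + (Z - 3)/3 = -1 + (-3 + Z)/3 = -1 + (-1 + Z/3) = -2 + Z/3)
w(M) = 7/3 + M (w(M) = M - ((-4 + 3) + (-2 + (1/3)*2)) = M - (-1 + (-2 + 2/3)) = M - (-1 - 4/3) = M - 1*(-7/3) = M + 7/3 = 7/3 + M)
w((Q - 5)*g)*(4 - 1*2) = (7/3 + (-4 - 5)*3)*(4 - 1*2) = (7/3 - 9*3)*(4 - 2) = (7/3 - 27)*2 = -74/3*2 = -148/3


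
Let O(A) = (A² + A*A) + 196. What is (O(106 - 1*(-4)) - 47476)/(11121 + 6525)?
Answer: -11540/8823 ≈ -1.3079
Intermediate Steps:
O(A) = 196 + 2*A² (O(A) = (A² + A²) + 196 = 2*A² + 196 = 196 + 2*A²)
(O(106 - 1*(-4)) - 47476)/(11121 + 6525) = ((196 + 2*(106 - 1*(-4))²) - 47476)/(11121 + 6525) = ((196 + 2*(106 + 4)²) - 47476)/17646 = ((196 + 2*110²) - 47476)*(1/17646) = ((196 + 2*12100) - 47476)*(1/17646) = ((196 + 24200) - 47476)*(1/17646) = (24396 - 47476)*(1/17646) = -23080*1/17646 = -11540/8823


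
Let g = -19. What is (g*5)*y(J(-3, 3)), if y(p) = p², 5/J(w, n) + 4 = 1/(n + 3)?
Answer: -85500/529 ≈ -161.63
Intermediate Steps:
J(w, n) = 5/(-4 + 1/(3 + n)) (J(w, n) = 5/(-4 + 1/(n + 3)) = 5/(-4 + 1/(3 + n)))
(g*5)*y(J(-3, 3)) = (-19*5)*(5*(-3 - 1*3)/(11 + 4*3))² = -95*25*(-3 - 3)²/(11 + 12)² = -95*(5*(-6)/23)² = -95*(5*(1/23)*(-6))² = -95*(-30/23)² = -95*900/529 = -85500/529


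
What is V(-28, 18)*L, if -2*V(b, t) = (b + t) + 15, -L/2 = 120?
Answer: 600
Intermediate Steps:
L = -240 (L = -2*120 = -240)
V(b, t) = -15/2 - b/2 - t/2 (V(b, t) = -((b + t) + 15)/2 = -(15 + b + t)/2 = -15/2 - b/2 - t/2)
V(-28, 18)*L = (-15/2 - 1/2*(-28) - 1/2*18)*(-240) = (-15/2 + 14 - 9)*(-240) = -5/2*(-240) = 600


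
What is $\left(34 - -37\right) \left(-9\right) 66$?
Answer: $-42174$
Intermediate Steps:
$\left(34 - -37\right) \left(-9\right) 66 = \left(34 + 37\right) \left(-9\right) 66 = 71 \left(-9\right) 66 = \left(-639\right) 66 = -42174$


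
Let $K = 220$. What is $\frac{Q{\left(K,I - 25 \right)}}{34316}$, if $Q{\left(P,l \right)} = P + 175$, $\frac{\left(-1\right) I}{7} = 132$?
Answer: $\frac{395}{34316} \approx 0.011511$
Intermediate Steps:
$I = -924$ ($I = \left(-7\right) 132 = -924$)
$Q{\left(P,l \right)} = 175 + P$
$\frac{Q{\left(K,I - 25 \right)}}{34316} = \frac{175 + 220}{34316} = 395 \cdot \frac{1}{34316} = \frac{395}{34316}$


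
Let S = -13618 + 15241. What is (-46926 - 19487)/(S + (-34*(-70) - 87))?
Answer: -66413/3916 ≈ -16.959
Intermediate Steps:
S = 1623
(-46926 - 19487)/(S + (-34*(-70) - 87)) = (-46926 - 19487)/(1623 + (-34*(-70) - 87)) = -66413/(1623 + (2380 - 87)) = -66413/(1623 + 2293) = -66413/3916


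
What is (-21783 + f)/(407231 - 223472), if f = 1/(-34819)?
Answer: -758462278/6398304621 ≈ -0.11854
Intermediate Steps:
f = -1/34819 ≈ -2.8720e-5
(-21783 + f)/(407231 - 223472) = (-21783 - 1/34819)/(407231 - 223472) = -758462278/34819/183759 = -758462278/34819*1/183759 = -758462278/6398304621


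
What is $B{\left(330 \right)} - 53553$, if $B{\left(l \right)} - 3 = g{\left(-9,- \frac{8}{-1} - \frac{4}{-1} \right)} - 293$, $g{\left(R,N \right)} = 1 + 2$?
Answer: $-53840$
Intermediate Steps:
$g{\left(R,N \right)} = 3$
$B{\left(l \right)} = -287$ ($B{\left(l \right)} = 3 + \left(3 - 293\right) = 3 - 290 = -287$)
$B{\left(330 \right)} - 53553 = -287 - 53553 = -53840$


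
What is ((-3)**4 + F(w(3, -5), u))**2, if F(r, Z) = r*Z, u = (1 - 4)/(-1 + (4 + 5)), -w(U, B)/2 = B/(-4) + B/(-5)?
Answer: 1750329/256 ≈ 6837.2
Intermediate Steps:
w(U, B) = 9*B/10 (w(U, B) = -2*(B/(-4) + B/(-5)) = -2*(B*(-1/4) + B*(-1/5)) = -2*(-B/4 - B/5) = -(-9)*B/10 = 9*B/10)
u = -3/8 (u = -3/(-1 + 9) = -3/8 ≈ -0.37500)
F(r, Z) = Z*r
((-3)**4 + F(w(3, -5), u))**2 = ((-3)**4 - 27*(-5)/80)**2 = (81 - 3/8*(-9/2))**2 = (81 + 27/16)**2 = (1323/16)**2 = 1750329/256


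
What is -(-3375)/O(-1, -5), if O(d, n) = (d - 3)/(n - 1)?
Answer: 10125/2 ≈ 5062.5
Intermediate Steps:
O(d, n) = (-3 + d)/(-1 + n)
-(-3375)/O(-1, -5) = -(-3375)/((-3 - 1)/(-1 - 5)) = -(-3375)/(-4/(-6)) = -(-3375)/((-1/6*(-4))) = -(-3375)/2/3 = -(-3375)*3/2 = -675*(-15/2) = 10125/2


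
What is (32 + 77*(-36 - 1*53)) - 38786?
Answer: -45607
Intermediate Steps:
(32 + 77*(-36 - 1*53)) - 38786 = (32 + 77*(-36 - 53)) - 38786 = (32 + 77*(-89)) - 38786 = (32 - 6853) - 38786 = -6821 - 38786 = -45607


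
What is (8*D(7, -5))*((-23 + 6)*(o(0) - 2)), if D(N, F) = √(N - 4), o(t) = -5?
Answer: 952*√3 ≈ 1648.9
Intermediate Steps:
D(N, F) = √(-4 + N)
(8*D(7, -5))*((-23 + 6)*(o(0) - 2)) = (8*√(-4 + 7))*((-23 + 6)*(-5 - 2)) = (8*√3)*(-17*(-7)) = (8*√3)*119 = 952*√3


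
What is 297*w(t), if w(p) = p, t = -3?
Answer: -891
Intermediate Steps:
297*w(t) = 297*(-3) = -891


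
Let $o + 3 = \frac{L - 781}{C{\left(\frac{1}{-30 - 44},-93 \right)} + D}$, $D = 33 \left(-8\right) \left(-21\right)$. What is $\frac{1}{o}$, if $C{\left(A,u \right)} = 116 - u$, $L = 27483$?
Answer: $\frac{5753}{9443} \approx 0.60923$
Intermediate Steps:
$D = 5544$ ($D = \left(-264\right) \left(-21\right) = 5544$)
$o = \frac{9443}{5753}$ ($o = -3 + \frac{27483 - 781}{\left(116 - -93\right) + 5544} = -3 + \frac{26702}{\left(116 + 93\right) + 5544} = -3 + \frac{26702}{209 + 5544} = -3 + \frac{26702}{5753} = \frac{9443}{5753} \approx 1.6414$)
$\frac{1}{o} = \frac{1}{\frac{9443}{5753}} = \frac{5753}{9443}$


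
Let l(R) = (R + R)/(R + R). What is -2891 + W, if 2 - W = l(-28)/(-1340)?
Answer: -3871259/1340 ≈ -2889.0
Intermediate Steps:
l(R) = 1 (l(R) = (2*R)/((2*R)) = (2*R)*(1/(2*R)) = 1)
W = 2681/1340 (W = 2 - 1/(-1340) = 2 - (-1)/1340 = 2 - 1*(-1/1340) = 2 + 1/1340 = 2681/1340 ≈ 2.0007)
-2891 + W = -2891 + 2681/1340 = -3871259/1340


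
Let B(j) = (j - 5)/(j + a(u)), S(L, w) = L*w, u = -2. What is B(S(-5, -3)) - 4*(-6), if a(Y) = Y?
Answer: 322/13 ≈ 24.769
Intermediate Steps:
B(j) = (-5 + j)/(-2 + j) (B(j) = (j - 5)/(j - 2) = (-5 + j)/(-2 + j))
B(S(-5, -3)) - 4*(-6) = (-5 - 5*(-3))/(-2 - 5*(-3)) - 4*(-6) = (-5 + 15)/(-2 + 15) + 24 = 10/13 + 24 = 322/13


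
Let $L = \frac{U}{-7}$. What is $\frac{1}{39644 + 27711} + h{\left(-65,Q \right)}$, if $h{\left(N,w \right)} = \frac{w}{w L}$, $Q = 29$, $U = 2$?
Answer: $- \frac{471483}{134710} \approx -3.5$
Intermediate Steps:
$L = - \frac{2}{7}$ ($L = \frac{2}{-7} = 2 \left(- \frac{1}{7}\right) = - \frac{2}{7} \approx -0.28571$)
$h{\left(N,w \right)} = - \frac{7}{2}$ ($h{\left(N,w \right)} = \frac{w}{w \left(- \frac{2}{7}\right)} = \frac{w}{\left(- \frac{2}{7}\right) w} = w \left(- \frac{7}{2 w}\right) = - \frac{7}{2}$)
$\frac{1}{39644 + 27711} + h{\left(-65,Q \right)} = \frac{1}{39644 + 27711} - \frac{7}{2} = \frac{1}{67355} - \frac{7}{2} = - \frac{471483}{134710}$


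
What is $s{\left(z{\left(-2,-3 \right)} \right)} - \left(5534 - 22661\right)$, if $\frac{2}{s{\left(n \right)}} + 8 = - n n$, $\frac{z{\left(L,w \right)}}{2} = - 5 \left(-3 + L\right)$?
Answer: $\frac{21477257}{1254} \approx 17127.0$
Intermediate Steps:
$z{\left(L,w \right)} = 30 - 10 L$ ($z{\left(L,w \right)} = 2 \left(- 5 \left(-3 + L\right)\right) = 2 \left(15 - 5 L\right) = 30 - 10 L$)
$s{\left(n \right)} = \frac{2}{-8 - n^{2}}$ ($s{\left(n \right)} = \frac{2}{-8 - n n} = \frac{2}{-8 - n^{2}}$)
$s{\left(z{\left(-2,-3 \right)} \right)} - \left(5534 - 22661\right) = - \frac{2}{8 + \left(30 - -20\right)^{2}} - \left(5534 - 22661\right) = - \frac{2}{8 + \left(30 + 20\right)^{2}} - \left(5534 - 22661\right) = - \frac{2}{8 + 50^{2}} - -17127 = - \frac{2}{8 + 2500} + 17127 = - \frac{2}{2508} + 17127 = \left(-2\right) \frac{1}{2508} + 17127 = - \frac{1}{1254} + 17127 = \frac{21477257}{1254}$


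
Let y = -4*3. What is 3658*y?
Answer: -43896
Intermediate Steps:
y = -12
3658*y = 3658*(-12) = -43896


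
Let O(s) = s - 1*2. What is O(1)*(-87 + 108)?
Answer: -21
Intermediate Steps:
O(s) = -2 + s (O(s) = s - 2 = -2 + s)
O(1)*(-87 + 108) = (-2 + 1)*(-87 + 108) = -1*21 = -21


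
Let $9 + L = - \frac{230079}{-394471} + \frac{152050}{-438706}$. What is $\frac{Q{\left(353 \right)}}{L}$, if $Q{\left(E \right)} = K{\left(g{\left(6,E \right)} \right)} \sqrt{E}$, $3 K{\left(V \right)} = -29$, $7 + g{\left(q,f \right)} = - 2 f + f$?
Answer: $\frac{2509323520627 \sqrt{353}}{2274830142765} \approx 20.725$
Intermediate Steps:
$g{\left(q,f \right)} = -7 - f$ ($g{\left(q,f \right)} = -7 + \left(- 2 f + f\right) = -7 - f$)
$K{\left(V \right)} = - \frac{29}{3}$ ($K{\left(V \right)} = \frac{1}{3} \left(-29\right) = - \frac{29}{3}$)
$Q{\left(E \right)} = - \frac{29 \sqrt{E}}{3}$
$L = - \frac{758276714255}{86528397263}$ ($L = -9 + \left(- \frac{230079}{-394471} + \frac{152050}{-438706}\right) = -9 + \left(\left(-230079\right) \left(- \frac{1}{394471}\right) + 152050 \left(- \frac{1}{438706}\right)\right) = -9 + \left(\frac{230079}{394471} - \frac{76025}{219353}\right) = -9 + \frac{20478861112}{86528397263} = - \frac{758276714255}{86528397263} \approx -8.7633$)
$\frac{Q{\left(353 \right)}}{L} = \frac{\left(- \frac{29}{3}\right) \sqrt{353}}{- \frac{758276714255}{86528397263}} = - \frac{29 \sqrt{353}}{3} \left(- \frac{86528397263}{758276714255}\right) = \frac{2509323520627 \sqrt{353}}{2274830142765}$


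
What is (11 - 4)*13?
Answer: 91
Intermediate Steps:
(11 - 4)*13 = 7*13 = 91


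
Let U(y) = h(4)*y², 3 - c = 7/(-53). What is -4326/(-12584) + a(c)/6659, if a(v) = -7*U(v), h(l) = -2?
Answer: 42886551281/117692684252 ≈ 0.36439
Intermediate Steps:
c = 166/53 (c = 3 - 7/(-53) = 3 - 7*(-1)/53 = 3 - 1*(-7/53) = 3 + 7/53 = 166/53 ≈ 3.1321)
U(y) = -2*y²
a(v) = 14*v² (a(v) = -(-14)*v² = 14*v²)
-4326/(-12584) + a(c)/6659 = -4326/(-12584) + (14*(166/53)²)/6659 = -4326*(-1/12584) + (14*(27556/2809))*(1/6659) = 2163/6292 + (385784/2809)*(1/6659) = 2163/6292 + 385784/18705131 = 42886551281/117692684252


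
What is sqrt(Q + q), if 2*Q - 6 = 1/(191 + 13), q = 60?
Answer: sqrt(2621910)/204 ≈ 7.9374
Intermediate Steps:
Q = 1225/408 (Q = 3 + 1/(2*(191 + 13)) = 3 + (1/2)/204 = 3 + (1/2)*(1/204) = 3 + 1/408 = 1225/408 ≈ 3.0024)
sqrt(Q + q) = sqrt(1225/408 + 60) = sqrt(25705/408) = sqrt(2621910)/204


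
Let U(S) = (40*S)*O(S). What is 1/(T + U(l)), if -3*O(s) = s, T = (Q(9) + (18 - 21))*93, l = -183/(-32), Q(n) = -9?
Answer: -128/198663 ≈ -0.00064431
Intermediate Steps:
l = 183/32 (l = -183*(-1/32) = 183/32 ≈ 5.7188)
T = -1116 (T = (-9 + (18 - 21))*93 = (-9 - 3)*93 = -12*93 = -1116)
O(s) = -s/3
U(S) = -40*S²/3 (U(S) = (40*S)*(-S/3) = -40*S²/3)
1/(T + U(l)) = 1/(-1116 - 40*(183/32)²/3) = 1/(-1116 - 40/3*33489/1024) = 1/(-1116 - 55815/128) = 1/(-198663/128) = -128/198663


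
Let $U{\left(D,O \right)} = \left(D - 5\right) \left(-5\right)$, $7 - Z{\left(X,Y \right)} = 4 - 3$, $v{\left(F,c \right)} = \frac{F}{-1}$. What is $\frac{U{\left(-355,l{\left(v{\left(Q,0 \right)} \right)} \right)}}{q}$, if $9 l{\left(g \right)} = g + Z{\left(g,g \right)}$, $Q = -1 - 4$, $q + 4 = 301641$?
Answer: $\frac{1800}{301637} \approx 0.0059674$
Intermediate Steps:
$q = 301637$ ($q = -4 + 301641 = 301637$)
$Q = -5$ ($Q = -1 - 4 = -5$)
$v{\left(F,c \right)} = - F$ ($v{\left(F,c \right)} = F \left(-1\right) = - F$)
$Z{\left(X,Y \right)} = 6$ ($Z{\left(X,Y \right)} = 7 - \left(4 - 3\right) = 7 - 1 = 6$)
$l{\left(g \right)} = \frac{2}{3} + \frac{g}{9}$ ($l{\left(g \right)} = \frac{g + 6}{9} = \frac{6 + g}{9} = \frac{2}{3} + \frac{g}{9}$)
$U{\left(D,O \right)} = 25 - 5 D$ ($U{\left(D,O \right)} = \left(-5 + D\right) \left(-5\right) = 25 - 5 D$)
$\frac{U{\left(-355,l{\left(v{\left(Q,0 \right)} \right)} \right)}}{q} = \frac{25 - -1775}{301637} = \left(25 + 1775\right) \frac{1}{301637} = 1800 \cdot \frac{1}{301637} = \frac{1800}{301637}$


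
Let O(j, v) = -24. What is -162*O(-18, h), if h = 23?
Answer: 3888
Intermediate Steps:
-162*O(-18, h) = -162*(-24) = 3888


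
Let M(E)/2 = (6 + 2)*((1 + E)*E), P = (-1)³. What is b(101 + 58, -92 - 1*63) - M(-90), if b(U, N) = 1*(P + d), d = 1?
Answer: -128160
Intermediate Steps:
P = -1
b(U, N) = 0 (b(U, N) = 1*(-1 + 1) = 1*0 = 0)
M(E) = 16*E*(1 + E) (M(E) = 2*((6 + 2)*((1 + E)*E)) = 2*(8*(E*(1 + E))) = 2*(8*E*(1 + E)) = 16*E*(1 + E))
b(101 + 58, -92 - 1*63) - M(-90) = 0 - 16*(-90)*(1 - 90) = 0 - 16*(-90)*(-89) = 0 - 1*128160 = 0 - 128160 = -128160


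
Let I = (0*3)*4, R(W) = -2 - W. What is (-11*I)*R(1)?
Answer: 0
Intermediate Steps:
I = 0 (I = 0*4 = 0)
(-11*I)*R(1) = (-11*0)*(-2 - 1*1) = 0*(-2 - 1) = 0*(-3) = 0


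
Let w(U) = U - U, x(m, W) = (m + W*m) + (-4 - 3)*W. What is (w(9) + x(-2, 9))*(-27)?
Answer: 2241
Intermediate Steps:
x(m, W) = m - 7*W + W*m (x(m, W) = (m + W*m) - 7*W = m - 7*W + W*m)
w(U) = 0
(w(9) + x(-2, 9))*(-27) = (0 + (-2 - 7*9 + 9*(-2)))*(-27) = (0 + (-2 - 63 - 18))*(-27) = (0 - 83)*(-27) = -83*(-27) = 2241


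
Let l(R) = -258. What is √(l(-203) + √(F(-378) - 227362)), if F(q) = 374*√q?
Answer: √(-258 + √2*√(-113681 + 561*I*√42)) ≈ 12.005 + 19.862*I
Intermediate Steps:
√(l(-203) + √(F(-378) - 227362)) = √(-258 + √(374*√(-378) - 227362)) = √(-258 + √(374*(3*I*√42) - 227362)) = √(-258 + √(1122*I*√42 - 227362)) = √(-258 + √(-227362 + 1122*I*√42))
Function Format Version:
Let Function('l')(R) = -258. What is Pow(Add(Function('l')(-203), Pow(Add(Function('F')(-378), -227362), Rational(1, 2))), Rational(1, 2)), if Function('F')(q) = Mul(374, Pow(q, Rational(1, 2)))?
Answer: Pow(Add(-258, Mul(Pow(2, Rational(1, 2)), Pow(Add(-113681, Mul(561, I, Pow(42, Rational(1, 2)))), Rational(1, 2)))), Rational(1, 2)) ≈ Add(12.005, Mul(19.862, I))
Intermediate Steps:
Pow(Add(Function('l')(-203), Pow(Add(Function('F')(-378), -227362), Rational(1, 2))), Rational(1, 2)) = Pow(Add(-258, Pow(Add(Mul(374, Pow(-378, Rational(1, 2))), -227362), Rational(1, 2))), Rational(1, 2)) = Pow(Add(-258, Pow(Add(Mul(374, Mul(3, I, Pow(42, Rational(1, 2)))), -227362), Rational(1, 2))), Rational(1, 2)) = Pow(Add(-258, Pow(Add(Mul(1122, I, Pow(42, Rational(1, 2))), -227362), Rational(1, 2))), Rational(1, 2)) = Pow(Add(-258, Pow(Add(-227362, Mul(1122, I, Pow(42, Rational(1, 2)))), Rational(1, 2))), Rational(1, 2))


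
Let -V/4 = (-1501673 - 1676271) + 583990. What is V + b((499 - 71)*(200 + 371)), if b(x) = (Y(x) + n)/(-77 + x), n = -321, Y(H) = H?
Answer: 2534926226843/244311 ≈ 1.0376e+7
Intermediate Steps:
V = 10375816 (V = -4*((-1501673 - 1676271) + 583990) = -4*(-3177944 + 583990) = -4*(-2593954) = 10375816)
b(x) = (-321 + x)/(-77 + x) (b(x) = (x - 321)/(-77 + x) = (-321 + x)/(-77 + x))
V + b((499 - 71)*(200 + 371)) = 10375816 + (-321 + (499 - 71)*(200 + 371))/(-77 + (499 - 71)*(200 + 371)) = 10375816 + (-321 + 428*571)/(-77 + 428*571) = 10375816 + (-321 + 244388)/(-77 + 244388) = 10375816 + 244067/244311 = 2534926226843/244311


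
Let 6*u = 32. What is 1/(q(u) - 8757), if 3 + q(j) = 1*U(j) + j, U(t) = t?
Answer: -3/26248 ≈ -0.00011429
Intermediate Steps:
u = 16/3 (u = (⅙)*32 = 16/3 ≈ 5.3333)
q(j) = -3 + 2*j (q(j) = -3 + (1*j + j) = -3 + (j + j) = -3 + 2*j)
1/(q(u) - 8757) = 1/((-3 + 2*(16/3)) - 8757) = 1/((-3 + 32/3) - 8757) = 1/(23/3 - 8757) = 1/(-26248/3) = -3/26248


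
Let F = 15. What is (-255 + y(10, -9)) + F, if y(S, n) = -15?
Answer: -255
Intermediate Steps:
(-255 + y(10, -9)) + F = (-255 - 15) + 15 = -270 + 15 = -255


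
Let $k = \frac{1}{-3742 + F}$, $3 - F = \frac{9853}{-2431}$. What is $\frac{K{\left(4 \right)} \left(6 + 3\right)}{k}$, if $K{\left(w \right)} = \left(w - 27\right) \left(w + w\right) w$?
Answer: $\frac{60143641344}{2431} \approx 2.474 \cdot 10^{7}$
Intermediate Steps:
$F = \frac{17146}{2431}$ ($F = 3 - \frac{9853}{-2431} = 3 - 9853 \left(- \frac{1}{2431}\right) = 3 - - \frac{9853}{2431} = 3 + \frac{9853}{2431} = \frac{17146}{2431} \approx 7.0531$)
$K{\left(w \right)} = 2 w^{2} \left(-27 + w\right)$ ($K{\left(w \right)} = \left(-27 + w\right) 2 w w = 2 w \left(-27 + w\right) w = 2 w^{2} \left(-27 + w\right)$)
$k = - \frac{2431}{9079656}$ ($k = \frac{1}{-3742 + \frac{17146}{2431}} = \frac{1}{- \frac{9079656}{2431}} = - \frac{2431}{9079656} \approx -0.00026774$)
$\frac{K{\left(4 \right)} \left(6 + 3\right)}{k} = \frac{2 \cdot 4^{2} \left(-27 + 4\right) \left(6 + 3\right)}{- \frac{2431}{9079656}} = 2 \cdot 16 \left(-23\right) 9 \left(- \frac{9079656}{2431}\right) = \left(-736\right) 9 \left(- \frac{9079656}{2431}\right) = \left(-6624\right) \left(- \frac{9079656}{2431}\right) = \frac{60143641344}{2431}$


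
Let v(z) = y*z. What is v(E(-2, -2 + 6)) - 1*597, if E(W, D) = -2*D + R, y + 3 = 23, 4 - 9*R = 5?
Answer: -6833/9 ≈ -759.22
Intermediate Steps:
R = -1/9 (R = 4/9 - 1/9*5 = 4/9 - 5/9 = -1/9 ≈ -0.11111)
y = 20 (y = -3 + 23 = 20)
E(W, D) = -1/9 - 2*D (E(W, D) = -2*D - 1/9 = -1/9 - 2*D)
v(z) = 20*z
v(E(-2, -2 + 6)) - 1*597 = 20*(-1/9 - 2*(-2 + 6)) - 1*597 = 20*(-1/9 - 2*4) - 597 = 20*(-1/9 - 8) - 597 = 20*(-73/9) - 597 = -1460/9 - 597 = -6833/9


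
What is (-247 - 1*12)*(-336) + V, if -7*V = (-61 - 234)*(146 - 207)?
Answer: 591173/7 ≈ 84453.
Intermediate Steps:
V = -17995/7 (V = -(-61 - 234)*(146 - 207)/7 = -(-295)*(-61)/7 = -⅐*17995 = -17995/7 ≈ -2570.7)
(-247 - 1*12)*(-336) + V = (-247 - 1*12)*(-336) - 17995/7 = (-247 - 12)*(-336) - 17995/7 = -259*(-336) - 17995/7 = 87024 - 17995/7 = 591173/7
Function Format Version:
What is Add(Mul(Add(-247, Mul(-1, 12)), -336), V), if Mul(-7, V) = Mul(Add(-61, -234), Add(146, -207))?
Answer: Rational(591173, 7) ≈ 84453.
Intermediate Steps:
V = Rational(-17995, 7) (V = Mul(Rational(-1, 7), Mul(Add(-61, -234), Add(146, -207))) = Mul(Rational(-1, 7), Mul(-295, -61)) = Mul(Rational(-1, 7), 17995) = Rational(-17995, 7) ≈ -2570.7)
Add(Mul(Add(-247, Mul(-1, 12)), -336), V) = Add(Mul(Add(-247, Mul(-1, 12)), -336), Rational(-17995, 7)) = Add(Mul(Add(-247, -12), -336), Rational(-17995, 7)) = Add(Mul(-259, -336), Rational(-17995, 7)) = Add(87024, Rational(-17995, 7)) = Rational(591173, 7)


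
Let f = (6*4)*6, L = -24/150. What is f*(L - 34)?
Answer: -122976/25 ≈ -4919.0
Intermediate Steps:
L = -4/25 (L = -24*1/150 = -4/25 ≈ -0.16000)
f = 144 (f = 24*6 = 144)
f*(L - 34) = 144*(-4/25 - 34) = 144*(-854/25) = -122976/25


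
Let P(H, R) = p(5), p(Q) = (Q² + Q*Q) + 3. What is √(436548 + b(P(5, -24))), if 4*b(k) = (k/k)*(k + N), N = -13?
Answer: √436558 ≈ 660.73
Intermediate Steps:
p(Q) = 3 + 2*Q² (p(Q) = (Q² + Q²) + 3 = 2*Q² + 3 = 3 + 2*Q²)
P(H, R) = 53 (P(H, R) = 3 + 2*5² = 3 + 2*25 = 3 + 50 = 53)
b(k) = -13/4 + k/4 (b(k) = ((k/k)*(k - 13))/4 = (1*(-13 + k))/4 = (-13 + k)/4 = -13/4 + k/4)
√(436548 + b(P(5, -24))) = √(436548 + (-13/4 + (¼)*53)) = √(436548 + (-13/4 + 53/4)) = √(436548 + 10) = √436558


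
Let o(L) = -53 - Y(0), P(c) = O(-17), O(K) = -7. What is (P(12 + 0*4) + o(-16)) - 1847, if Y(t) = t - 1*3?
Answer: -1904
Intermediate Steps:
P(c) = -7
Y(t) = -3 + t (Y(t) = t - 3 = -3 + t)
o(L) = -50 (o(L) = -53 - (-3 + 0) = -53 - 1*(-3) = -53 + 3 = -50)
(P(12 + 0*4) + o(-16)) - 1847 = (-7 - 50) - 1847 = -57 - 1847 = -1904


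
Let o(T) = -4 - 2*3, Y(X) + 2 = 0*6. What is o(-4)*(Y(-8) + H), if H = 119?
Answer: -1170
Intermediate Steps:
Y(X) = -2 (Y(X) = -2 + 0*6 = -2 + 0 = -2)
o(T) = -10 (o(T) = -4 - 6 = -10)
o(-4)*(Y(-8) + H) = -10*(-2 + 119) = -10*117 = -1170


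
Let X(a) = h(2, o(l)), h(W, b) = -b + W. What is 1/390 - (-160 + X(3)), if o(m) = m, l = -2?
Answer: 60841/390 ≈ 156.00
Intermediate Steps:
h(W, b) = W - b
X(a) = 4 (X(a) = 2 - 1*(-2) = 2 + 2 = 4)
1/390 - (-160 + X(3)) = 1/390 - (-160 + 4) = 1/390 - 1*(-156) = 1/390 + 156 = 60841/390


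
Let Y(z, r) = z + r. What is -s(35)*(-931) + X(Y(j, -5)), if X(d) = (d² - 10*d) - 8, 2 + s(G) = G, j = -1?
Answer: 30811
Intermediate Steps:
s(G) = -2 + G
Y(z, r) = r + z
X(d) = -8 + d² - 10*d
-s(35)*(-931) + X(Y(j, -5)) = -(-2 + 35)*(-931) + (-8 + (-5 - 1)² - 10*(-5 - 1)) = -1*33*(-931) + (-8 + (-6)² - 10*(-6)) = -33*(-931) + (-8 + 36 + 60) = 30723 + 88 = 30811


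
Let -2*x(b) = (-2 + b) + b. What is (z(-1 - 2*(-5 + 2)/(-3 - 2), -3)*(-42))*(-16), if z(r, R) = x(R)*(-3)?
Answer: -8064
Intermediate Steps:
x(b) = 1 - b (x(b) = -((-2 + b) + b)/2 = -(-2 + 2*b)/2 = 1 - b)
z(r, R) = -3 + 3*R (z(r, R) = (1 - R)*(-3) = -3 + 3*R)
(z(-1 - 2*(-5 + 2)/(-3 - 2), -3)*(-42))*(-16) = ((-3 + 3*(-3))*(-42))*(-16) = ((-3 - 9)*(-42))*(-16) = -12*(-42)*(-16) = 504*(-16) = -8064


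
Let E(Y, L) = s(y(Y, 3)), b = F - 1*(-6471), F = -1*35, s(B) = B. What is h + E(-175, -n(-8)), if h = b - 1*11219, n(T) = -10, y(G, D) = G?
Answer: -4958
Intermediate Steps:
F = -35
b = 6436 (b = -35 - 1*(-6471) = -35 + 6471 = 6436)
E(Y, L) = Y
h = -4783 (h = 6436 - 1*11219 = 6436 - 11219 = -4783)
h + E(-175, -n(-8)) = -4783 - 175 = -4958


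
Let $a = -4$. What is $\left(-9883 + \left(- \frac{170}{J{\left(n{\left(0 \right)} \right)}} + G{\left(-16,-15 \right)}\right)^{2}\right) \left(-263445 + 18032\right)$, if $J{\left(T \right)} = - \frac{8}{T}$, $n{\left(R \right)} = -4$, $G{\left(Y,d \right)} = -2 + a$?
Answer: $393151626$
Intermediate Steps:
$G{\left(Y,d \right)} = -6$ ($G{\left(Y,d \right)} = -2 - 4 = -6$)
$\left(-9883 + \left(- \frac{170}{J{\left(n{\left(0 \right)} \right)}} + G{\left(-16,-15 \right)}\right)^{2}\right) \left(-263445 + 18032\right) = \left(-9883 + \left(- \frac{170}{\left(-8\right) \frac{1}{-4}} - 6\right)^{2}\right) \left(-263445 + 18032\right) = \left(-9883 + \left(- \frac{170}{\left(-8\right) \left(- \frac{1}{4}\right)} - 6\right)^{2}\right) \left(-245413\right) = \left(-9883 + \left(- \frac{170}{2} - 6\right)^{2}\right) \left(-245413\right) = \left(-9883 + \left(\left(-170\right) \frac{1}{2} - 6\right)^{2}\right) \left(-245413\right) = \left(-9883 + \left(-85 - 6\right)^{2}\right) \left(-245413\right) = \left(-9883 + \left(-91\right)^{2}\right) \left(-245413\right) = \left(-9883 + 8281\right) \left(-245413\right) = \left(-1602\right) \left(-245413\right) = 393151626$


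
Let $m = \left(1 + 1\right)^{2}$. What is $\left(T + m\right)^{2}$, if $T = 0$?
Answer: $16$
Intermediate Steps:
$m = 4$ ($m = 2^{2} = 4$)
$\left(T + m\right)^{2} = \left(0 + 4\right)^{2} = 4^{2} = 16$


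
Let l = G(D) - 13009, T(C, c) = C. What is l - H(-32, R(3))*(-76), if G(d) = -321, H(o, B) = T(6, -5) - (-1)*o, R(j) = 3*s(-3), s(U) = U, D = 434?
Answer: -15306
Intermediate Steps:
R(j) = -9 (R(j) = 3*(-3) = -9)
H(o, B) = 6 + o (H(o, B) = 6 - (-1)*o = 6 + o)
l = -13330 (l = -321 - 13009 = -13330)
l - H(-32, R(3))*(-76) = -13330 - (6 - 32)*(-76) = -13330 - (-26)*(-76) = -13330 - 1*1976 = -13330 - 1976 = -15306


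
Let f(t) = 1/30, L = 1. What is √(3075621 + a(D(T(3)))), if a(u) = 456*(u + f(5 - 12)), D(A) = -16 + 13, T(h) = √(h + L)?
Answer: √76856705/5 ≈ 1753.4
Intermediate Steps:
f(t) = 1/30
T(h) = √(1 + h) (T(h) = √(h + 1) = √(1 + h))
D(A) = -3
a(u) = 76/5 + 456*u (a(u) = 456*(u + 1/30) = 456*(1/30 + u) = 76/5 + 456*u)
√(3075621 + a(D(T(3)))) = √(3075621 + (76/5 + 456*(-3))) = √(3075621 + (76/5 - 1368)) = √(3075621 - 6764/5) = √(15371341/5) = √76856705/5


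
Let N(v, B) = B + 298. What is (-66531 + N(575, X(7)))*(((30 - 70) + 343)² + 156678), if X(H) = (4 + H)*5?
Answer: -16444372686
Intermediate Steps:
X(H) = 20 + 5*H
N(v, B) = 298 + B
(-66531 + N(575, X(7)))*(((30 - 70) + 343)² + 156678) = (-66531 + (298 + (20 + 5*7)))*(((30 - 70) + 343)² + 156678) = (-66531 + (298 + (20 + 35)))*((-40 + 343)² + 156678) = (-66531 + (298 + 55))*(303² + 156678) = (-66531 + 353)*(91809 + 156678) = -66178*248487 = -16444372686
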